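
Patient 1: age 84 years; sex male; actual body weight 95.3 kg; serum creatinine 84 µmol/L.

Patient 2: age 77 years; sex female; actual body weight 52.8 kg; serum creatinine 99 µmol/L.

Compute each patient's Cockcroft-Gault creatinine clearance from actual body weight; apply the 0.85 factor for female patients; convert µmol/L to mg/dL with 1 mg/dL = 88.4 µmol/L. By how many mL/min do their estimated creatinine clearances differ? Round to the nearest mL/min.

Patient 1: SCr = 84 / 88.4 = 0.95 mg/dL
Patient 1: CrCl = (140 − 84) × 95.3 / (72 × 0.95) = 5336.8 / 68.40 ≈ 78.0 mL/min
Patient 2: SCr = 99 / 88.4 = 1.12 mg/dL
Patient 2: CrCl = (140 − 77) × 52.8 / (72 × 1.12) × 0.85 = 3326.4 / 80.64 × 0.85 ≈ 35.1 mL/min
|78.0 − 35.1| = 42.9 mL/min

43 mL/min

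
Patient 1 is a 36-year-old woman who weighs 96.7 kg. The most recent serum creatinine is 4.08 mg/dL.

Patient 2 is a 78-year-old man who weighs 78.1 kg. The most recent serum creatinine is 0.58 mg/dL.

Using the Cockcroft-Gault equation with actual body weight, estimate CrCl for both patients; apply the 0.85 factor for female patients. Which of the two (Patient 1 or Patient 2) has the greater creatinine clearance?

Patient 2

Patient 1: CrCl = (140 − 36) × 96.7 / (72 × 4.08) × 0.85 = 10056.8 / 293.76 × 0.85 ≈ 29.1 mL/min
Patient 2: CrCl = (140 − 78) × 78.1 / (72 × 0.58) = 4842.2 / 41.76 ≈ 116.0 mL/min
29.1 vs 116.0 mL/min → Patient 2 is higher.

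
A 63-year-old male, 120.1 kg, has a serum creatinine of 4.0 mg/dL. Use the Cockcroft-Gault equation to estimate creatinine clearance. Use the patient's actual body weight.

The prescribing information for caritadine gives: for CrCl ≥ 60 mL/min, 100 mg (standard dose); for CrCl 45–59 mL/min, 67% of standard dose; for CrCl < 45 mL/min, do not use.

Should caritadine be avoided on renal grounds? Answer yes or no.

yes

CrCl = (140 − 63) × 120.1 / (72 × 4) = 9247.7 / 288.00 ≈ 32.1 mL/min
CrCl ≈ 32 mL/min, which is < 45 mL/min.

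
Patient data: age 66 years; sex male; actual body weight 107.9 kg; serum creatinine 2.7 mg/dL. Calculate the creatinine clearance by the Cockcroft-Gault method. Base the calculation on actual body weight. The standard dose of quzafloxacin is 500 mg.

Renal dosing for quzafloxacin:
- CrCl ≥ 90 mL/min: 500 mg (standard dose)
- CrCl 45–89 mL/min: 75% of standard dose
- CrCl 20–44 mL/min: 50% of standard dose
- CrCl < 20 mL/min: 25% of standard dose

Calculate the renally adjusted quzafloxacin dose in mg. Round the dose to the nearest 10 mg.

250 mg

CrCl = (140 − 66) × 107.9 / (72 × 2.7) = 7984.6 / 194.40 ≈ 41.1 mL/min
CrCl ≈ 41 mL/min → bracket 20–44 mL/min.
50% of 500 mg = 250 mg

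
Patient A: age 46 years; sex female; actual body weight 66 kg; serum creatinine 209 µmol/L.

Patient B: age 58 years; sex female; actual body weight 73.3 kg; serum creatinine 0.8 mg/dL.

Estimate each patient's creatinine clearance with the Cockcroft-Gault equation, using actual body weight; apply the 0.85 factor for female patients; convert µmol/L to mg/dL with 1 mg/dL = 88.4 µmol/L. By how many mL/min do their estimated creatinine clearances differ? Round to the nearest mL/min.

Patient A: SCr = 209 / 88.4 = 2.364 mg/dL
Patient A: CrCl = (140 − 46) × 66 / (72 × 2.364) × 0.85 = 6204.0 / 170.21 × 0.85 ≈ 31.0 mL/min
Patient B: CrCl = (140 − 58) × 73.3 / (72 × 0.8) × 0.85 = 6010.6 / 57.60 × 0.85 ≈ 88.7 mL/min
|31.0 − 88.7| = 57.7 mL/min

58 mL/min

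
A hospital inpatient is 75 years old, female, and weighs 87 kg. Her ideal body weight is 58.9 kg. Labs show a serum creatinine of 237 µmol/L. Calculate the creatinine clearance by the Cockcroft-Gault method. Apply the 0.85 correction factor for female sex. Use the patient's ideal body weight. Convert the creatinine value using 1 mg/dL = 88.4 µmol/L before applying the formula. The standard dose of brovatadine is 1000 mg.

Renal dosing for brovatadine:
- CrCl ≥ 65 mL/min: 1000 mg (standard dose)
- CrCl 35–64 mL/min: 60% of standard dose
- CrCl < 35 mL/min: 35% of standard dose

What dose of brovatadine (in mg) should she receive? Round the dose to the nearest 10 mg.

SCr = 237 / 88.4 = 2.681 mg/dL
CrCl = (140 − 75) × 58.9 / (72 × 2.681) × 0.85 = 3828.5 / 193.03 × 0.85 ≈ 16.9 mL/min
CrCl ≈ 17 mL/min → bracket < 35 mL/min.
35% of 1000 mg = 350 mg

350 mg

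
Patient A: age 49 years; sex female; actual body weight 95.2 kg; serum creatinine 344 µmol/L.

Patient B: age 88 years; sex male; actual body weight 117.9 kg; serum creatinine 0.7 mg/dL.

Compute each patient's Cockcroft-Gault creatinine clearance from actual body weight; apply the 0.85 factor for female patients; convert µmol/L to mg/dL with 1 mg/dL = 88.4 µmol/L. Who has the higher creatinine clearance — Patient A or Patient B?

Patient A: SCr = 344 / 88.4 = 3.891 mg/dL
Patient A: CrCl = (140 − 49) × 95.2 / (72 × 3.891) × 0.85 = 8663.2 / 280.15 × 0.85 ≈ 26.3 mL/min
Patient B: CrCl = (140 − 88) × 117.9 / (72 × 0.7) = 6130.8 / 50.40 ≈ 121.6 mL/min
26.3 vs 121.6 mL/min → Patient B is higher.

Patient B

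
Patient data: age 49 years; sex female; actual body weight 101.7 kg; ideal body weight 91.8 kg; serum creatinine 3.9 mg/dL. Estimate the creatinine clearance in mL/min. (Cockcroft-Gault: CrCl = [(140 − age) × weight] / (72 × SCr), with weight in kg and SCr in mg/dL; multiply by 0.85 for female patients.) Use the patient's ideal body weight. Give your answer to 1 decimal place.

CrCl = (140 − 49) × 91.8 / (72 × 3.9) × 0.85 = 8353.8 / 280.80 × 0.85 ≈ 25.3 mL/min

25.3 mL/min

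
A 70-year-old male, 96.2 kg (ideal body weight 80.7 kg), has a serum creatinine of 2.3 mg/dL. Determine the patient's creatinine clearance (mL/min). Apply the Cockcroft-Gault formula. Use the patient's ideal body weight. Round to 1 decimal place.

CrCl = (140 − 70) × 80.7 / (72 × 2.3) = 5649.0 / 165.60 ≈ 34.1 mL/min

34.1 mL/min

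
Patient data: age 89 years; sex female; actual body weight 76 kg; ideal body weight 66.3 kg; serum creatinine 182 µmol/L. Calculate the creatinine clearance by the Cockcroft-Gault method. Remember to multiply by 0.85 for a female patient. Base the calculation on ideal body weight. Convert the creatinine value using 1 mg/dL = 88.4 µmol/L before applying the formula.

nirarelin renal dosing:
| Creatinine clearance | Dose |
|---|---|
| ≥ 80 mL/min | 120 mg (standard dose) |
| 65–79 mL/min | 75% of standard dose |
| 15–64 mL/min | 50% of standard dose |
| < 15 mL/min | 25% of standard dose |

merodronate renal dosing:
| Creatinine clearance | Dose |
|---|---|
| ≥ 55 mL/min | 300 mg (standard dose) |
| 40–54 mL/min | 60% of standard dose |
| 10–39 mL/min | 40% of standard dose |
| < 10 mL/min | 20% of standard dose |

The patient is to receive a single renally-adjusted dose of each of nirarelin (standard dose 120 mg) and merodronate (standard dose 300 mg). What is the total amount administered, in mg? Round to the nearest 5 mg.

SCr = 182 / 88.4 = 2.059 mg/dL
CrCl = (140 − 89) × 66.3 / (72 × 2.059) × 0.85 = 3381.3 / 148.25 × 0.85 ≈ 19.4 mL/min
CrCl ≈ 19 mL/min.
nirarelin: 15–64 mL/min → 50% of 120 mg = 60 mg.
merodronate: 10–39 mL/min → 40% of 300 mg = 120 mg.
Total = 60 + 120 = 180 mg.

180 mg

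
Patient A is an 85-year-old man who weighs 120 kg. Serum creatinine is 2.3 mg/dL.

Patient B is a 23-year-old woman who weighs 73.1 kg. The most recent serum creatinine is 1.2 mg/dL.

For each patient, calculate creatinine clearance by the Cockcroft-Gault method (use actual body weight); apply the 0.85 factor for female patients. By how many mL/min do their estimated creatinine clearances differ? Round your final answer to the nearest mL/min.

Patient A: CrCl = (140 − 85) × 120 / (72 × 2.3) = 6600.0 / 165.60 ≈ 39.9 mL/min
Patient B: CrCl = (140 − 23) × 73.1 / (72 × 1.2) × 0.85 = 8552.7 / 86.40 × 0.85 ≈ 84.1 mL/min
|39.9 − 84.1| = 44.2 mL/min

44 mL/min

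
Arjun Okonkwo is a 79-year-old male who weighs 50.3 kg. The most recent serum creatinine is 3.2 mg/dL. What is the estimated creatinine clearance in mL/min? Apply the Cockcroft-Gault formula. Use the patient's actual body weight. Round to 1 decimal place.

CrCl = (140 − 79) × 50.3 / (72 × 3.2) = 3068.3 / 230.40 ≈ 13.3 mL/min

13.3 mL/min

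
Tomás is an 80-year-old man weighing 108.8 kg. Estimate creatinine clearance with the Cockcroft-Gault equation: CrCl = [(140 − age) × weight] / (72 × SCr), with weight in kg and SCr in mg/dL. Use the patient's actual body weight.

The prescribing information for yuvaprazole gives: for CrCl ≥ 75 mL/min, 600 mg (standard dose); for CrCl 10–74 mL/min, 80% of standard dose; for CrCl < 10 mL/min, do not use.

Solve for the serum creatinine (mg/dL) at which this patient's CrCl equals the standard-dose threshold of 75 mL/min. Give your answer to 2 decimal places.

Standard dose requires CrCl ≥ 75 mL/min.
Set (140 − 80) × 108.8 / (72 × SCr) = 75
SCr = (140 − 80) × 108.8 / (72 × 75) = 1.209 mg/dL

1.21 mg/dL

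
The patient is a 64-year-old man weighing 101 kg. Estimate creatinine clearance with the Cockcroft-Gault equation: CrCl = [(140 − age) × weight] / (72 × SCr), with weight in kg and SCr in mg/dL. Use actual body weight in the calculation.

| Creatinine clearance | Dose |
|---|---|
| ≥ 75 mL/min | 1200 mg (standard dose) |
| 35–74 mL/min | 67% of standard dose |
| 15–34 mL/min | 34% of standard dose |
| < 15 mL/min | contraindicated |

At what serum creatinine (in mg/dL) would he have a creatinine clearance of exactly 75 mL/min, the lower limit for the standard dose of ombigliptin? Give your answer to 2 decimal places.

Standard dose requires CrCl ≥ 75 mL/min.
Set (140 − 64) × 101 / (72 × SCr) = 75
SCr = (140 − 64) × 101 / (72 × 75) = 1.421 mg/dL

1.42 mg/dL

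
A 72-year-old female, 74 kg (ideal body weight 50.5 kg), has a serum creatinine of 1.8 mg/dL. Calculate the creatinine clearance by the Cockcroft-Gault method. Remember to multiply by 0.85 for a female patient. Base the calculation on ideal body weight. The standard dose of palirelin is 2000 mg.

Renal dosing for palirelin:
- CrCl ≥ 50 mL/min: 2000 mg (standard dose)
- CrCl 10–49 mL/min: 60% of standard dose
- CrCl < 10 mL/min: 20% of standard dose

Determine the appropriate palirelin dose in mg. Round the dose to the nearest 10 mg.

1200 mg

CrCl = (140 − 72) × 50.5 / (72 × 1.8) × 0.85 = 3434.0 / 129.60 × 0.85 ≈ 22.5 mL/min
CrCl ≈ 23 mL/min → bracket 10–49 mL/min.
60% of 2000 mg = 1200 mg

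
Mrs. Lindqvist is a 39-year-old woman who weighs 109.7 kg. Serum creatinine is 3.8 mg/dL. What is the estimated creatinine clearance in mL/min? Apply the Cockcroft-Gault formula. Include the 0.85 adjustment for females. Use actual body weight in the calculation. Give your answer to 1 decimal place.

34.4 mL/min

CrCl = (140 − 39) × 109.7 / (72 × 3.8) × 0.85 = 11079.7 / 273.60 × 0.85 ≈ 34.4 mL/min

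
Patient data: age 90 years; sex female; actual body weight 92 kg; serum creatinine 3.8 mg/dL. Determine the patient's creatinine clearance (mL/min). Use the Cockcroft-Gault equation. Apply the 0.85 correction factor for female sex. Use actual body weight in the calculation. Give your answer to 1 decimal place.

14.3 mL/min

CrCl = (140 − 90) × 92 / (72 × 3.8) × 0.85 = 4600.0 / 273.60 × 0.85 ≈ 14.3 mL/min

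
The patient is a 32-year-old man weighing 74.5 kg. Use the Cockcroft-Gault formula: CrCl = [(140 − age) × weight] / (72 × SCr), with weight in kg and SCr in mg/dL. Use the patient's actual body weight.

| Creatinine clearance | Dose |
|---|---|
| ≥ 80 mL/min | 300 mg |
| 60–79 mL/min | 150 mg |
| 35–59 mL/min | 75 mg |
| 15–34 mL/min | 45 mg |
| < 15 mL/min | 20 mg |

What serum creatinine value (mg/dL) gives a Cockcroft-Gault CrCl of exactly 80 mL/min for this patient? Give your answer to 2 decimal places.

1.40 mg/dL

Standard dose requires CrCl ≥ 80 mL/min.
Set (140 − 32) × 74.5 / (72 × SCr) = 80
SCr = (140 − 32) × 74.5 / (72 × 80) = 1.397 mg/dL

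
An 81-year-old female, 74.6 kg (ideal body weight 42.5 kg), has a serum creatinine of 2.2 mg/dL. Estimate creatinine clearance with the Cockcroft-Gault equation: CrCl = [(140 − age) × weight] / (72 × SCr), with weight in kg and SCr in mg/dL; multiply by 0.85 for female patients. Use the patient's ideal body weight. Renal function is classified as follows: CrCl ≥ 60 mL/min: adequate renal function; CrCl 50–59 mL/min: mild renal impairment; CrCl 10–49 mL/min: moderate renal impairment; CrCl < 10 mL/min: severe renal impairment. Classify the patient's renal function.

moderate renal impairment

CrCl = (140 − 81) × 42.5 / (72 × 2.2) × 0.85 = 2507.5 / 158.40 × 0.85 ≈ 13.5 mL/min
13 mL/min falls in the 'moderate renal impairment' range.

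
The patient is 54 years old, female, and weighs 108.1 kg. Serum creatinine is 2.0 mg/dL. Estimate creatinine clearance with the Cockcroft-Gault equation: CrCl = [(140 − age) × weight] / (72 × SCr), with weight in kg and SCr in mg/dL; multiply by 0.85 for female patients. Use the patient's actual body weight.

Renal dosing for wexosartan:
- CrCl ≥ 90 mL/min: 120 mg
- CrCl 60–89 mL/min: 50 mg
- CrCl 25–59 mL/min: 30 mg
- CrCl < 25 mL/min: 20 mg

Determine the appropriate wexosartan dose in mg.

30 mg

CrCl = (140 − 54) × 108.1 / (72 × 2) × 0.85 = 9296.6 / 144.00 × 0.85 ≈ 54.9 mL/min
CrCl ≈ 55 mL/min → bracket 25–59 mL/min.
Dose for this bracket: 30 mg.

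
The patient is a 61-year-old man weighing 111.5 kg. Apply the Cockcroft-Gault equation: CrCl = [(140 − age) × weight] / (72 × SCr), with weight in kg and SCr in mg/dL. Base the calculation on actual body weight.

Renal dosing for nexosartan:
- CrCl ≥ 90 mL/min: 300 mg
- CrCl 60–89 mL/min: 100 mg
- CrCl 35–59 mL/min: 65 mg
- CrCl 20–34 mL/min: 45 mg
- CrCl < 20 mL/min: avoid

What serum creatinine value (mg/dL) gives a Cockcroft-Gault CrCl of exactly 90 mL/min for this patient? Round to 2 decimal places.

1.36 mg/dL

Standard dose requires CrCl ≥ 90 mL/min.
Set (140 − 61) × 111.5 / (72 × SCr) = 90
SCr = (140 − 61) × 111.5 / (72 × 90) = 1.359 mg/dL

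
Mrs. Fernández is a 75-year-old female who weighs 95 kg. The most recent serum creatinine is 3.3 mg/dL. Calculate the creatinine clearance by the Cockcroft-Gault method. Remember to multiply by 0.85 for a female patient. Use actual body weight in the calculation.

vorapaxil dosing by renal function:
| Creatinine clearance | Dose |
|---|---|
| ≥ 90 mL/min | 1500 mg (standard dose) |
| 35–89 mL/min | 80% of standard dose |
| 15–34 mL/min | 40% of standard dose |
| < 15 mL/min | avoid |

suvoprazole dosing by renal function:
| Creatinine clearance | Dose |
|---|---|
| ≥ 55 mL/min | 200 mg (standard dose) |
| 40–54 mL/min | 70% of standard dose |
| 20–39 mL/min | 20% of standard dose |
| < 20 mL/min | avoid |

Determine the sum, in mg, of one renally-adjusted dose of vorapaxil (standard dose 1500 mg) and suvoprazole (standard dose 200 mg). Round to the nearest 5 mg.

640 mg

CrCl = (140 − 75) × 95 / (72 × 3.3) × 0.85 = 6175.0 / 237.60 × 0.85 ≈ 22.1 mL/min
CrCl ≈ 22 mL/min.
vorapaxil: 15–34 mL/min → 40% of 1500 mg = 600 mg.
suvoprazole: 20–39 mL/min → 20% of 200 mg = 40 mg.
Total = 600 + 40 = 640 mg.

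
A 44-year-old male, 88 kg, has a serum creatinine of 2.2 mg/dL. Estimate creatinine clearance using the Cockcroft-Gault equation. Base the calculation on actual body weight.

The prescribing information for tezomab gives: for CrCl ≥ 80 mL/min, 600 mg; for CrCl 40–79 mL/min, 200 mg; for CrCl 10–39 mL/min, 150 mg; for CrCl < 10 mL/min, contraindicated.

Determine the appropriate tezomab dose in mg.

CrCl = (140 − 44) × 88 / (72 × 2.2) = 8448.0 / 158.40 ≈ 53.3 mL/min
CrCl ≈ 53 mL/min → bracket 40–79 mL/min.
Dose for this bracket: 200 mg.

200 mg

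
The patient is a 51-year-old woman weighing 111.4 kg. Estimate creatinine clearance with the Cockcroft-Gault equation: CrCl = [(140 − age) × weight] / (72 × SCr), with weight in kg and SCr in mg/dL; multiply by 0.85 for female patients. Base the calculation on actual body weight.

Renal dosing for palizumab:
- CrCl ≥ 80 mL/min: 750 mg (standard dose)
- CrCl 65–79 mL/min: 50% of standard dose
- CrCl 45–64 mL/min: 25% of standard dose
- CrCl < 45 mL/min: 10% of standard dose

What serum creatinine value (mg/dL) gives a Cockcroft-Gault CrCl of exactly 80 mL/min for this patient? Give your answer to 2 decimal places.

Standard dose requires CrCl ≥ 80 mL/min.
Set (140 − 51) × 111.4 × 0.85 / (72 × SCr) = 80
SCr = (140 − 51) × 111.4 × 0.85 / (72 × 80) = 1.463 mg/dL

1.46 mg/dL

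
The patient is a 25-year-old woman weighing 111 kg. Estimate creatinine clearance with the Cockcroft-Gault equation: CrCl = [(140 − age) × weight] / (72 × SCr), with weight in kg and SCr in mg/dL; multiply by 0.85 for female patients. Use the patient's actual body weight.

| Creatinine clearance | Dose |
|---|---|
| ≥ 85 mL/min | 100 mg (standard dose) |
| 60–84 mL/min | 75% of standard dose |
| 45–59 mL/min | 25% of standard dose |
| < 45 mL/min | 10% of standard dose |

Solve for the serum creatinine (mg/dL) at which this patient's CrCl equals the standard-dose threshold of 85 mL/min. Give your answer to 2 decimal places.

Standard dose requires CrCl ≥ 85 mL/min.
Set (140 − 25) × 111 × 0.85 / (72 × SCr) = 85
SCr = (140 − 25) × 111 × 0.85 / (72 × 85) = 1.773 mg/dL

1.77 mg/dL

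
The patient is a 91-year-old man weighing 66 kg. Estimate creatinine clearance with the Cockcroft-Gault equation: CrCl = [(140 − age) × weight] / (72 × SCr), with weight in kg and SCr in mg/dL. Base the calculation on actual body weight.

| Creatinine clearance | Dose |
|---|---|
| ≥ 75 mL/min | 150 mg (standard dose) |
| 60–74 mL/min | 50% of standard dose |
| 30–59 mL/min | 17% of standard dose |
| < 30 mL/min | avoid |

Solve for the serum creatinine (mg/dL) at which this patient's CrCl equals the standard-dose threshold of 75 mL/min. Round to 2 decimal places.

Standard dose requires CrCl ≥ 75 mL/min.
Set (140 − 91) × 66 / (72 × SCr) = 75
SCr = (140 − 91) × 66 / (72 × 75) = 0.599 mg/dL

0.60 mg/dL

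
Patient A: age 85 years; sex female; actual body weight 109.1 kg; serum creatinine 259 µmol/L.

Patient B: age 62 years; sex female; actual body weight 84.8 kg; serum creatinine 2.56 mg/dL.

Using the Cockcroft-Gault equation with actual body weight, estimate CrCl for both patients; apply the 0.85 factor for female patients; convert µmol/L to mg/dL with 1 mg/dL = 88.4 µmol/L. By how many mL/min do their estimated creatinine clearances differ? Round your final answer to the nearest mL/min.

6 mL/min

Patient A: SCr = 259 / 88.4 = 2.93 mg/dL
Patient A: CrCl = (140 − 85) × 109.1 / (72 × 2.93) × 0.85 = 6000.5 / 210.96 × 0.85 ≈ 24.2 mL/min
Patient B: CrCl = (140 − 62) × 84.8 / (72 × 2.56) × 0.85 = 6614.4 / 184.32 × 0.85 ≈ 30.5 mL/min
|24.2 − 30.5| = 6.3 mL/min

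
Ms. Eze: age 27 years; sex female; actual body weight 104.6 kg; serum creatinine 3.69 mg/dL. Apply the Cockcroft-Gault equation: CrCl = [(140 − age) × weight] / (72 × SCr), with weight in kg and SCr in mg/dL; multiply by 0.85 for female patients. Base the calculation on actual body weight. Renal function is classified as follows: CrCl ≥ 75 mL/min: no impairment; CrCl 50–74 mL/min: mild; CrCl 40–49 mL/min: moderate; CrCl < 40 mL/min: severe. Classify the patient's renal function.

severe

CrCl = (140 − 27) × 104.6 / (72 × 3.69) × 0.85 = 11819.8 / 265.68 × 0.85 ≈ 37.8 mL/min
38 mL/min falls in the 'severe' range.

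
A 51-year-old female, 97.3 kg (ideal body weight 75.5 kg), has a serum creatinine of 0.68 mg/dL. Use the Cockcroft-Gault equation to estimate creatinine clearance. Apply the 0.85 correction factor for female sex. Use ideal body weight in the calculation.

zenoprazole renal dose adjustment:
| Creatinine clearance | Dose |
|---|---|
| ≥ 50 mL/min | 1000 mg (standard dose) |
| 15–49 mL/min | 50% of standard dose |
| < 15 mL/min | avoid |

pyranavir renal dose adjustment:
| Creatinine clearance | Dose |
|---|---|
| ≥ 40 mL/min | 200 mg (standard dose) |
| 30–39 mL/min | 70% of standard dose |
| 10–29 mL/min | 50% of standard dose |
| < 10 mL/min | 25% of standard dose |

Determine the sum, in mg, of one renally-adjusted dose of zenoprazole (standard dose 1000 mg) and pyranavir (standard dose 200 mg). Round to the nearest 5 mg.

CrCl = (140 − 51) × 75.5 / (72 × 0.68) × 0.85 = 6719.5 / 48.96 × 0.85 ≈ 116.7 mL/min
CrCl ≈ 117 mL/min.
zenoprazole: ≥ 50 mL/min → 100% of 1000 mg = 1000 mg.
pyranavir: ≥ 40 mL/min → 100% of 200 mg = 200 mg.
Total = 1000 + 200 = 1200 mg.

1200 mg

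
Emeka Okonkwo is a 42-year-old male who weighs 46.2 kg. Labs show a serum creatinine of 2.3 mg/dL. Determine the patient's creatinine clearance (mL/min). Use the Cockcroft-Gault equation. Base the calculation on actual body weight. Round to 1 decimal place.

CrCl = (140 − 42) × 46.2 / (72 × 2.3) = 4527.6 / 165.60 ≈ 27.3 mL/min

27.3 mL/min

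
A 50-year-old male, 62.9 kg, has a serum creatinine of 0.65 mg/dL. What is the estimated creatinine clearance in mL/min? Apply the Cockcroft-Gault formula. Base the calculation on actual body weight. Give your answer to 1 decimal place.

121.0 mL/min

CrCl = (140 − 50) × 62.9 / (72 × 0.65) = 5661.0 / 46.80 ≈ 121.0 mL/min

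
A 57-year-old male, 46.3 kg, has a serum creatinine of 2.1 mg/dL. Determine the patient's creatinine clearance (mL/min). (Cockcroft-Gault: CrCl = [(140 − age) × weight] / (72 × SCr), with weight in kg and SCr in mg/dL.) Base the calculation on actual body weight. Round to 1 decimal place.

25.4 mL/min

CrCl = (140 − 57) × 46.3 / (72 × 2.1) = 3842.9 / 151.20 ≈ 25.4 mL/min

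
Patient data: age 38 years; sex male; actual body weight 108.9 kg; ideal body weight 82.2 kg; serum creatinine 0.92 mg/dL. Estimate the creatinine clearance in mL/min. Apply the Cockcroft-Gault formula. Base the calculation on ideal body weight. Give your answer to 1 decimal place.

CrCl = (140 − 38) × 82.2 / (72 × 0.92) = 8384.4 / 66.24 ≈ 126.6 mL/min

126.6 mL/min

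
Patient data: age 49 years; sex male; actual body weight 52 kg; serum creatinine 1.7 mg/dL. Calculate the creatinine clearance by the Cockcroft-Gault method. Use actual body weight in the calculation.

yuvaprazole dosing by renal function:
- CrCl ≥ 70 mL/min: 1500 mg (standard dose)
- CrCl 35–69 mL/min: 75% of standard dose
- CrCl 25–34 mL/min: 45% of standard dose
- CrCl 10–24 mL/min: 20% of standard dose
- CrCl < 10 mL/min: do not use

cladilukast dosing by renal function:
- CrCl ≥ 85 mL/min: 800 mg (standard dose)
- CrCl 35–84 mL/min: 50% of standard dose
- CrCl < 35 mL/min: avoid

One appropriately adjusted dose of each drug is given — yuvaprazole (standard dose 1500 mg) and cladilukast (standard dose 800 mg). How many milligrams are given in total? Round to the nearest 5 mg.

1525 mg

CrCl = (140 − 49) × 52 / (72 × 1.7) = 4732.0 / 122.40 ≈ 38.7 mL/min
CrCl ≈ 39 mL/min.
yuvaprazole: 35–69 mL/min → 75% of 1500 mg = 1125 mg.
cladilukast: 35–84 mL/min → 50% of 800 mg = 400 mg.
Total = 1125 + 400 = 1525 mg.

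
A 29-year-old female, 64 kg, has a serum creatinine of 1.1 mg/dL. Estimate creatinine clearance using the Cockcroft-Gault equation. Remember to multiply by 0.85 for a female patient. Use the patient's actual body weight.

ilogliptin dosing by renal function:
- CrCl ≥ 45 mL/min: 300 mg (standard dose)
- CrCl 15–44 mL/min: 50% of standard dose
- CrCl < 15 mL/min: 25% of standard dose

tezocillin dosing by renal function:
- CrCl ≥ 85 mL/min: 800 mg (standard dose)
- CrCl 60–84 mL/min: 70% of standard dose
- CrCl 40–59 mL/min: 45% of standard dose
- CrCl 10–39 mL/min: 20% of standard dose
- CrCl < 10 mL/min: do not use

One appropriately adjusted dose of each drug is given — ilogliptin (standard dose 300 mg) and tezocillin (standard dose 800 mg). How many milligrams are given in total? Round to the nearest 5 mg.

860 mg

CrCl = (140 − 29) × 64 / (72 × 1.1) × 0.85 = 7104.0 / 79.20 × 0.85 ≈ 76.2 mL/min
CrCl ≈ 76 mL/min.
ilogliptin: ≥ 45 mL/min → 100% of 300 mg = 300 mg.
tezocillin: 60–84 mL/min → 70% of 800 mg = 560 mg.
Total = 300 + 560 = 860 mg.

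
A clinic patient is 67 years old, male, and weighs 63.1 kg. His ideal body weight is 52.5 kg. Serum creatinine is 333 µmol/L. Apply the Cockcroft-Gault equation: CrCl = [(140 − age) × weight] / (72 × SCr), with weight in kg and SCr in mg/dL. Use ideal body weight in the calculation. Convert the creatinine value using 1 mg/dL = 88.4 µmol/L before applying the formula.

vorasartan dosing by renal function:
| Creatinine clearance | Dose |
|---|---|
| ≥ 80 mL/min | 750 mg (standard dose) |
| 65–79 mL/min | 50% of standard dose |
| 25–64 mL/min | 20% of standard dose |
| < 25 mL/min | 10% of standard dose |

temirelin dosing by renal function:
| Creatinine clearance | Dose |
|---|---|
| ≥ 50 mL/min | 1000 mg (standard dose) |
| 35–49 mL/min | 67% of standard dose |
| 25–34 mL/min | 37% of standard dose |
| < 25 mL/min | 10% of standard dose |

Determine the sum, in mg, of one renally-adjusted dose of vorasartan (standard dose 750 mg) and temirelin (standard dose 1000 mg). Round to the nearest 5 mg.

SCr = 333 / 88.4 = 3.767 mg/dL
CrCl = (140 − 67) × 52.5 / (72 × 3.767) = 3832.5 / 271.22 ≈ 14.1 mL/min
CrCl ≈ 14 mL/min.
vorasartan: < 25 mL/min → 10% of 750 mg = 75 mg.
temirelin: < 25 mL/min → 10% of 1000 mg = 100 mg.
Total = 75 + 100 = 175 mg.

175 mg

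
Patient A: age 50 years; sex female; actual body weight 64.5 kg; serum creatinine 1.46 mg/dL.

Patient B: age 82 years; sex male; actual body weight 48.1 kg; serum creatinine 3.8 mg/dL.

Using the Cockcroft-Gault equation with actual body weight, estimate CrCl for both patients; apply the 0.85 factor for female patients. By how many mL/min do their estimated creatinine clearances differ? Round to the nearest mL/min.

37 mL/min

Patient A: CrCl = (140 − 50) × 64.5 / (72 × 1.46) × 0.85 = 5805.0 / 105.12 × 0.85 ≈ 46.9 mL/min
Patient B: CrCl = (140 − 82) × 48.1 / (72 × 3.8) = 2789.8 / 273.60 ≈ 10.2 mL/min
|46.9 − 10.2| = 36.7 mL/min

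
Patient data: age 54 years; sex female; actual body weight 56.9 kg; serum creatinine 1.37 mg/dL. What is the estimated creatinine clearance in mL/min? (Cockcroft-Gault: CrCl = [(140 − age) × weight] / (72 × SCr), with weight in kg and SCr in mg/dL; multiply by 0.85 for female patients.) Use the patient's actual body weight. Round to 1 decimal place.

CrCl = (140 − 54) × 56.9 / (72 × 1.37) × 0.85 = 4893.4 / 98.64 × 0.85 ≈ 42.2 mL/min

42.2 mL/min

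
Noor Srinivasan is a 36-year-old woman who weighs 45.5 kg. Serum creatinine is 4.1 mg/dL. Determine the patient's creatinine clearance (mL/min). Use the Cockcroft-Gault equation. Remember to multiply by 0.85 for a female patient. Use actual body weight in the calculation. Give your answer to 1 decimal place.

13.6 mL/min

CrCl = (140 − 36) × 45.5 / (72 × 4.1) × 0.85 = 4732.0 / 295.20 × 0.85 ≈ 13.6 mL/min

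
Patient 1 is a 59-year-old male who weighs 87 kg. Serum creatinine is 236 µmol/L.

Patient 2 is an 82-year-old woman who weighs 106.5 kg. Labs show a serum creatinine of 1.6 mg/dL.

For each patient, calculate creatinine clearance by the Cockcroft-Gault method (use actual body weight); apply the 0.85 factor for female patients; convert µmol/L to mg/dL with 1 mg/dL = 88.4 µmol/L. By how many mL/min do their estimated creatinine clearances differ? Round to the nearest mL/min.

9 mL/min

Patient 1: SCr = 236 / 88.4 = 2.67 mg/dL
Patient 1: CrCl = (140 − 59) × 87 / (72 × 2.67) = 7047.0 / 192.24 ≈ 36.7 mL/min
Patient 2: CrCl = (140 − 82) × 106.5 / (72 × 1.6) × 0.85 = 6177.0 / 115.20 × 0.85 ≈ 45.6 mL/min
|36.7 − 45.6| = 8.9 mL/min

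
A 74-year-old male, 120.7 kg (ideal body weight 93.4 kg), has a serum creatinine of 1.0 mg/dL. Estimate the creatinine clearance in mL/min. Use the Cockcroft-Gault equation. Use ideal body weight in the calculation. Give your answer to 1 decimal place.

CrCl = (140 − 74) × 93.4 / (72 × 1) = 6164.4 / 72.00 ≈ 85.6 mL/min

85.6 mL/min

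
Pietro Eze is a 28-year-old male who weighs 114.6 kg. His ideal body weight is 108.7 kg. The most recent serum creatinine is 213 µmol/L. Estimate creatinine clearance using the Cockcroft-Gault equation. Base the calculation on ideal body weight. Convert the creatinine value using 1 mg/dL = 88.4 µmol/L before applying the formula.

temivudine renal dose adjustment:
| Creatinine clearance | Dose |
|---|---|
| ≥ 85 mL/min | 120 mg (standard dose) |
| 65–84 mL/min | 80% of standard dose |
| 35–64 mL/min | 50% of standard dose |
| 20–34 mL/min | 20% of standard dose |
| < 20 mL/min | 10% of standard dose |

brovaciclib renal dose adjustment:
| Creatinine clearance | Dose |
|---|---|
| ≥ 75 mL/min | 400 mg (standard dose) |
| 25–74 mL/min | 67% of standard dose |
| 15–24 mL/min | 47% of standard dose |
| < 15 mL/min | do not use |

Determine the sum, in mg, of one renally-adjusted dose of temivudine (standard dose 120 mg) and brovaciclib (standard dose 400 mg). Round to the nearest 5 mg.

365 mg

SCr = 213 / 88.4 = 2.41 mg/dL
CrCl = (140 − 28) × 108.7 / (72 × 2.41) = 12174.4 / 173.52 ≈ 70.2 mL/min
CrCl ≈ 70 mL/min.
temivudine: 65–84 mL/min → 80% of 120 mg = 96 mg.
brovaciclib: 25–74 mL/min → 67% of 400 mg = 268 mg.
Total = 96 + 268 = 364 mg.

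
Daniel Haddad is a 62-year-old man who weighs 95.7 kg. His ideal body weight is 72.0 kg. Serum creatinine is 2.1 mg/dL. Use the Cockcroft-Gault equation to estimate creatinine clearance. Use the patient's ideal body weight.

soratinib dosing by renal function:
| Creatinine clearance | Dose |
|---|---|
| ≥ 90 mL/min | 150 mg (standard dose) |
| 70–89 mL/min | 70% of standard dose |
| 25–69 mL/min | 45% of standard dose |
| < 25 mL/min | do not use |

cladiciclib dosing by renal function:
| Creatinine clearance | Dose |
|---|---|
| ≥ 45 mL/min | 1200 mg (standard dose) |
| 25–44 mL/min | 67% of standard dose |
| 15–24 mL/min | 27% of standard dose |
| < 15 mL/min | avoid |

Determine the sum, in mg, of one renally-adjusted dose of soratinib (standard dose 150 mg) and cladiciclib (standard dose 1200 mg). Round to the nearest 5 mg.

870 mg

CrCl = (140 − 62) × 72 / (72 × 2.1) = 5616.0 / 151.20 ≈ 37.1 mL/min
CrCl ≈ 37 mL/min.
soratinib: 25–69 mL/min → 45% of 150 mg = 67.5 mg.
cladiciclib: 25–44 mL/min → 67% of 1200 mg = 804 mg.
Total = 67.5 + 804 = 871.5 mg.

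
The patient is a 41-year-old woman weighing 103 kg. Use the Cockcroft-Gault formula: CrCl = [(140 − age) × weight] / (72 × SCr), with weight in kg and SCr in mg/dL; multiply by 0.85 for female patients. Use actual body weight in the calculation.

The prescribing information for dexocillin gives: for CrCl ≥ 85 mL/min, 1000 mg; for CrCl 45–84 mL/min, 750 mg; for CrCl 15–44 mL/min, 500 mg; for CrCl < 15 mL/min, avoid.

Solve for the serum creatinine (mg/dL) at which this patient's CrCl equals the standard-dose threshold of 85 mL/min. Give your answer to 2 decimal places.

1.42 mg/dL

Standard dose requires CrCl ≥ 85 mL/min.
Set (140 − 41) × 103 × 0.85 / (72 × SCr) = 85
SCr = (140 − 41) × 103 × 0.85 / (72 × 85) = 1.416 mg/dL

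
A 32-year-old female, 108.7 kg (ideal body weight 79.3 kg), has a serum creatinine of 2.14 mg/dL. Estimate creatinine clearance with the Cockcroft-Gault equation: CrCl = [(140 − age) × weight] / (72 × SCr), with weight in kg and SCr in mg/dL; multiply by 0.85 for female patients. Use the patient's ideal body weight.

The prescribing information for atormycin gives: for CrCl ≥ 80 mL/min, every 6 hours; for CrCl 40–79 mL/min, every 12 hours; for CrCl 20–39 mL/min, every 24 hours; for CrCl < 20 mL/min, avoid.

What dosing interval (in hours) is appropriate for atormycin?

CrCl = (140 − 32) × 79.3 / (72 × 2.14) × 0.85 = 8564.4 / 154.08 × 0.85 ≈ 47.2 mL/min
CrCl ≈ 47 mL/min → bracket 40–79 mL/min → every 12 hours.

every 12 hours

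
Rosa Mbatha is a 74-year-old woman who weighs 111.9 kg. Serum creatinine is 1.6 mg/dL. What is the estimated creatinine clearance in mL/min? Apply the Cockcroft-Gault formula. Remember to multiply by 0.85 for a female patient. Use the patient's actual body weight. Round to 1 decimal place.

CrCl = (140 − 74) × 111.9 / (72 × 1.6) × 0.85 = 7385.4 / 115.20 × 0.85 ≈ 54.5 mL/min

54.5 mL/min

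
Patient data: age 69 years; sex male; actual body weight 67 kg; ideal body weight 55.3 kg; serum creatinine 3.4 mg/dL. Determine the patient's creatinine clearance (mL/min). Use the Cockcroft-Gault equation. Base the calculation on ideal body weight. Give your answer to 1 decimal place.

CrCl = (140 − 69) × 55.3 / (72 × 3.4) = 3926.3 / 244.80 ≈ 16.0 mL/min

16.0 mL/min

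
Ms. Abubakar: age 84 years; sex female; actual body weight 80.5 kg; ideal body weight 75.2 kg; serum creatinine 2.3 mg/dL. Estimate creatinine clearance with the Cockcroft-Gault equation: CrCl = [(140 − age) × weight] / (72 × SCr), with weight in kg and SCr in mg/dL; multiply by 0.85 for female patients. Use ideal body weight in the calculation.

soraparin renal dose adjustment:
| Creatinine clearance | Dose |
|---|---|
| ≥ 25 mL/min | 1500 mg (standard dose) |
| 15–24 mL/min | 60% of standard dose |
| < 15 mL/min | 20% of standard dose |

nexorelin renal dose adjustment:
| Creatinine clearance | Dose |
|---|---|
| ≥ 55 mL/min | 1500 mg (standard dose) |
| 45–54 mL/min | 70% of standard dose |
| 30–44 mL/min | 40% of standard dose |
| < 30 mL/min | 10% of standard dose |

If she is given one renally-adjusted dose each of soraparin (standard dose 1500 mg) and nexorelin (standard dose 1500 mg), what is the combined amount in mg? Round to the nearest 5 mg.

CrCl = (140 − 84) × 75.2 / (72 × 2.3) × 0.85 = 4211.2 / 165.60 × 0.85 ≈ 21.6 mL/min
CrCl ≈ 22 mL/min.
soraparin: 15–24 mL/min → 60% of 1500 mg = 900 mg.
nexorelin: < 30 mL/min → 10% of 1500 mg = 150 mg.
Total = 900 + 150 = 1050 mg.

1050 mg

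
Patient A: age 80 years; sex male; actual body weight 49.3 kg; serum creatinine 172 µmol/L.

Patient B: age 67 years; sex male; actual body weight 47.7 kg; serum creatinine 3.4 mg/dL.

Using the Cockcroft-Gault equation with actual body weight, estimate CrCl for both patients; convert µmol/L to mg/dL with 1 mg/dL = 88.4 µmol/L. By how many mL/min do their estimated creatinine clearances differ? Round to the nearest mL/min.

7 mL/min

Patient A: SCr = 172 / 88.4 = 1.946 mg/dL
Patient A: CrCl = (140 − 80) × 49.3 / (72 × 1.946) = 2958.0 / 140.11 ≈ 21.1 mL/min
Patient B: CrCl = (140 − 67) × 47.7 / (72 × 3.4) = 3482.1 / 244.80 ≈ 14.2 mL/min
|21.1 − 14.2| = 6.9 mL/min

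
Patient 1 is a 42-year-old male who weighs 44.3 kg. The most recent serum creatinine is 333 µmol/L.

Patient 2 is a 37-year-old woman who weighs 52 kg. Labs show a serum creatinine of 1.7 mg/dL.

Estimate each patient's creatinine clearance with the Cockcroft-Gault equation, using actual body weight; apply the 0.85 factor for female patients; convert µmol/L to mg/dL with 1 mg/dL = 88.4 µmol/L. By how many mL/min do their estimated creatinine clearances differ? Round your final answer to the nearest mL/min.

21 mL/min

Patient 1: SCr = 333 / 88.4 = 3.767 mg/dL
Patient 1: CrCl = (140 − 42) × 44.3 / (72 × 3.767) = 4341.4 / 271.22 ≈ 16.0 mL/min
Patient 2: CrCl = (140 − 37) × 52 / (72 × 1.7) × 0.85 = 5356.0 / 122.40 × 0.85 ≈ 37.2 mL/min
|16.0 − 37.2| = 21.2 mL/min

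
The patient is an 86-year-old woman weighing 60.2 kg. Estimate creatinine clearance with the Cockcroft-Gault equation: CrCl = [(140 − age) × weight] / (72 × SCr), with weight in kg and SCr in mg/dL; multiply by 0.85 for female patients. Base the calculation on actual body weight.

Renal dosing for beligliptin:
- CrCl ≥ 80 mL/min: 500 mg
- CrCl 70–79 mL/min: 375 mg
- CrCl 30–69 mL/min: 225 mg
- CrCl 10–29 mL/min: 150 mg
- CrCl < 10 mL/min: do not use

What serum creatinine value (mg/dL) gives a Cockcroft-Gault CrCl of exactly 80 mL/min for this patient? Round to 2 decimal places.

0.48 mg/dL

Standard dose requires CrCl ≥ 80 mL/min.
Set (140 − 86) × 60.2 × 0.85 / (72 × SCr) = 80
SCr = (140 − 86) × 60.2 × 0.85 / (72 × 80) = 0.480 mg/dL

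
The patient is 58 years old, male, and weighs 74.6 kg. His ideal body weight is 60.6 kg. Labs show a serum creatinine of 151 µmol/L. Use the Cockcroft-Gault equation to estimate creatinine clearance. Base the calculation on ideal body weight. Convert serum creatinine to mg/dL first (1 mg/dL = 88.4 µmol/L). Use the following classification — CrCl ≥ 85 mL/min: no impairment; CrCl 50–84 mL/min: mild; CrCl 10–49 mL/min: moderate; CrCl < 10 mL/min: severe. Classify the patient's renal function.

SCr = 151 / 88.4 = 1.708 mg/dL
CrCl = (140 − 58) × 60.6 / (72 × 1.708) = 4969.2 / 122.98 ≈ 40.4 mL/min
40 mL/min falls in the 'moderate' range.

moderate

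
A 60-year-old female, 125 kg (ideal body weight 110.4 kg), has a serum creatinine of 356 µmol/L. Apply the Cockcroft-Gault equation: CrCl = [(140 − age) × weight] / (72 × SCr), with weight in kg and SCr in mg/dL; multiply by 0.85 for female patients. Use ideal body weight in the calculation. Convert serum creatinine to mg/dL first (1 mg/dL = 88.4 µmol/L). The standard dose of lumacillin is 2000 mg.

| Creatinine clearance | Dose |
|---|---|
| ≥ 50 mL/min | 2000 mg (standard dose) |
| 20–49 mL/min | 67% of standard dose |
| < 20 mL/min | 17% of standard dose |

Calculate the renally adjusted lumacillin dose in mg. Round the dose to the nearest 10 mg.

1340 mg

SCr = 356 / 88.4 = 4.027 mg/dL
CrCl = (140 − 60) × 110.4 / (72 × 4.027) × 0.85 = 8832.0 / 289.94 × 0.85 ≈ 25.9 mL/min
CrCl ≈ 26 mL/min → bracket 20–49 mL/min.
67% of 2000 mg = 1340 mg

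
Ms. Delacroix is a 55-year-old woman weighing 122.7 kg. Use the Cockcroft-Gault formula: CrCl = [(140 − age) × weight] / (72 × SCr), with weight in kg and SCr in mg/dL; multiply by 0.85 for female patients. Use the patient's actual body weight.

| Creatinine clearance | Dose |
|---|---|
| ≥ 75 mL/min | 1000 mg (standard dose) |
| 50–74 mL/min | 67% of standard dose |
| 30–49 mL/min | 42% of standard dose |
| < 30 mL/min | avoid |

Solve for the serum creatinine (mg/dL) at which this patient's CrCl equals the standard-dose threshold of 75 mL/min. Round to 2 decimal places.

Standard dose requires CrCl ≥ 75 mL/min.
Set (140 − 55) × 122.7 × 0.85 / (72 × SCr) = 75
SCr = (140 − 55) × 122.7 × 0.85 / (72 × 75) = 1.642 mg/dL

1.64 mg/dL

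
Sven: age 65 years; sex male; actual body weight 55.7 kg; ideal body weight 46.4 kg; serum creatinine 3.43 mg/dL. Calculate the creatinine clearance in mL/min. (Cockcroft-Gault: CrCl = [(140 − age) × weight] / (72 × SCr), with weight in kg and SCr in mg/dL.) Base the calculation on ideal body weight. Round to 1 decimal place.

CrCl = (140 − 65) × 46.4 / (72 × 3.43) = 3480.0 / 246.96 ≈ 14.1 mL/min

14.1 mL/min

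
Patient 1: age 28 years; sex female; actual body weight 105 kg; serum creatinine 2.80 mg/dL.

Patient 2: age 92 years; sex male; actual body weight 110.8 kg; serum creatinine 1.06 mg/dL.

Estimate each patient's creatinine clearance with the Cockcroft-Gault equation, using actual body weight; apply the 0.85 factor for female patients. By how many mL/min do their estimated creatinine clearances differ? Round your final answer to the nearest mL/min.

Patient 1: CrCl = (140 − 28) × 105 / (72 × 2.8) × 0.85 = 11760.0 / 201.60 × 0.85 ≈ 49.6 mL/min
Patient 2: CrCl = (140 − 92) × 110.8 / (72 × 1.06) = 5318.4 / 76.32 ≈ 69.7 mL/min
|49.6 − 69.7| = 20.1 mL/min

20 mL/min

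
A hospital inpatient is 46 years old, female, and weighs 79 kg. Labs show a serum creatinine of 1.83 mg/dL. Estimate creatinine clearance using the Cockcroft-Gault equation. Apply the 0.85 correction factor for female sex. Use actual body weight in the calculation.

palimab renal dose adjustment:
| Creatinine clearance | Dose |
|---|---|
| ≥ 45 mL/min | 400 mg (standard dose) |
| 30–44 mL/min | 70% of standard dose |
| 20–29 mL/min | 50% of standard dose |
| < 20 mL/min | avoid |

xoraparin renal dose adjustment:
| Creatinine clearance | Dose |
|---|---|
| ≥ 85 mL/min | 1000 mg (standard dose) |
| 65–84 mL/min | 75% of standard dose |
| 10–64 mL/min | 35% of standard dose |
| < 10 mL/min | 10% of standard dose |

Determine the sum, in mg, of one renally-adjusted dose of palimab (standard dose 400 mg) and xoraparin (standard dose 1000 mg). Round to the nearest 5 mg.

750 mg

CrCl = (140 − 46) × 79 / (72 × 1.83) × 0.85 = 7426.0 / 131.76 × 0.85 ≈ 47.9 mL/min
CrCl ≈ 48 mL/min.
palimab: ≥ 45 mL/min → 100% of 400 mg = 400 mg.
xoraparin: 10–64 mL/min → 35% of 1000 mg = 350 mg.
Total = 400 + 350 = 750 mg.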